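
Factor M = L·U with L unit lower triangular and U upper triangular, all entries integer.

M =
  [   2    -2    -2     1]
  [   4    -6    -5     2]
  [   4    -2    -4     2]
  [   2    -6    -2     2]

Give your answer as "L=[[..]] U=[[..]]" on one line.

  r1 -= 2·r0 → [0,-2,-1,0]
  r2 -= 2·r0 → [0,2,0,0]
  r3 -= 1·r0 → [0,-4,0,1]
  r2 -= -1·r1 → [0,0,-1,0]
  r3 -= 2·r1 → [0,0,2,1]
  r3 -= -2·r2 → [0,0,0,1]

L=[[1,0,0,0],[2,1,0,0],[2,-1,1,0],[1,2,-2,1]] U=[[2,-2,-2,1],[0,-2,-1,0],[0,0,-1,0],[0,0,0,1]]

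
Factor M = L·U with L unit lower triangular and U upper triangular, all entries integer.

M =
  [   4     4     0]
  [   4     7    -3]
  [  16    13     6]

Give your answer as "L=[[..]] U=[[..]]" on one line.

  row1 -= 1·row0 → [0,3,-3]
  row2 -= 4·row0 → [0,-3,6]
  row2 -= -1·row1 → [0,0,3]

L=[[1,0,0],[1,1,0],[4,-1,1]] U=[[4,4,0],[0,3,-3],[0,0,3]]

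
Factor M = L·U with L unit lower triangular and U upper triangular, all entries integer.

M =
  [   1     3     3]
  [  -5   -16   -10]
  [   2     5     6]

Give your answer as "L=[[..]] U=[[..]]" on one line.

  row1 -= -5·row0 → [0,-1,5]
  row2 -= 2·row0 → [0,-1,0]
  row2 -= 1·row1 → [0,0,-5]

L=[[1,0,0],[-5,1,0],[2,1,1]] U=[[1,3,3],[0,-1,5],[0,0,-5]]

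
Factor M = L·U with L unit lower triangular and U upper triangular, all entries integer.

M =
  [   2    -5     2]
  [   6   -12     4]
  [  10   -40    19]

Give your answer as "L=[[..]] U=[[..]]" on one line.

  R1 -= 3·R0 → [0,3,-2]
  R2 -= 5·R0 → [0,-15,9]
  R2 -= -5·R1 → [0,0,-1]

L=[[1,0,0],[3,1,0],[5,-5,1]] U=[[2,-5,2],[0,3,-2],[0,0,-1]]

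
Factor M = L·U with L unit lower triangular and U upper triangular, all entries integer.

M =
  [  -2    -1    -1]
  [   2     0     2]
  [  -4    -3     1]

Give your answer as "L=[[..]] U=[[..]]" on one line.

  R1 -= -1·R0 → [0,-1,1]
  R2 -= 2·R0 → [0,-1,3]
  R2 -= 1·R1 → [0,0,2]

L=[[1,0,0],[-1,1,0],[2,1,1]] U=[[-2,-1,-1],[0,-1,1],[0,0,2]]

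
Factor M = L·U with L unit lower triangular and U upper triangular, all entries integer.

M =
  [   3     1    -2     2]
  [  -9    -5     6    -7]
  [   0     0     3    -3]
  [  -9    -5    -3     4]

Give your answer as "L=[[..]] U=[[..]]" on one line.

  R1 -= -3·R0 → [0,-2,0,-1]
  R2 -= 0·R0 → [0,0,3,-3]
  R3 -= -3·R0 → [0,-2,-9,10]
  R2 -= 0·R1 → [0,0,3,-3]
  R3 -= 1·R1 → [0,0,-9,11]
  R3 -= -3·R2 → [0,0,0,2]

L=[[1,0,0,0],[-3,1,0,0],[0,0,1,0],[-3,1,-3,1]] U=[[3,1,-2,2],[0,-2,0,-1],[0,0,3,-3],[0,0,0,2]]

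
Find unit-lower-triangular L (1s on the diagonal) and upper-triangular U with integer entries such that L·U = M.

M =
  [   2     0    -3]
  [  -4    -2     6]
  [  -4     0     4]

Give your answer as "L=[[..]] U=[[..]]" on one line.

  r1 -= -2·r0 → [0,-2,0]
  r2 -= -2·r0 → [0,0,-2]
  r2 -= 0·r1 → [0,0,-2]

L=[[1,0,0],[-2,1,0],[-2,0,1]] U=[[2,0,-3],[0,-2,0],[0,0,-2]]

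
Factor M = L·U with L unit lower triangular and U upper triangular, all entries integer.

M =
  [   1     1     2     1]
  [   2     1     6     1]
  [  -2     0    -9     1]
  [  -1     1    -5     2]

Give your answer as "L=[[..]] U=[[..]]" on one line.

L=[[1,0,0,0],[2,1,0,0],[-2,-2,1,0],[-1,-2,-1,1]] U=[[1,1,2,1],[0,-1,2,-1],[0,0,-1,1],[0,0,0,2]]

  R1 -= 2·R0 → [0,-1,2,-1]
  R2 -= -2·R0 → [0,2,-5,3]
  R3 -= -1·R0 → [0,2,-3,3]
  R2 -= -2·R1 → [0,0,-1,1]
  R3 -= -2·R1 → [0,0,1,1]
  R3 -= -1·R2 → [0,0,0,2]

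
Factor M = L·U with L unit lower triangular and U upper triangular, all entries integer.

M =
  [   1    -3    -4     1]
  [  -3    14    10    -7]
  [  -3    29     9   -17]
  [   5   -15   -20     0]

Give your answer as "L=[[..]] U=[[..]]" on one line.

L=[[1,0,0,0],[-3,1,0,0],[-3,4,1,0],[5,0,0,1]] U=[[1,-3,-4,1],[0,5,-2,-4],[0,0,5,2],[0,0,0,-5]]

  R1 -= -3·R0 → [0,5,-2,-4]
  R2 -= -3·R0 → [0,20,-3,-14]
  R3 -= 5·R0 → [0,0,0,-5]
  R2 -= 4·R1 → [0,0,5,2]
  R3 -= 0·R1 → [0,0,0,-5]
  R3 -= 0·R2 → [0,0,0,-5]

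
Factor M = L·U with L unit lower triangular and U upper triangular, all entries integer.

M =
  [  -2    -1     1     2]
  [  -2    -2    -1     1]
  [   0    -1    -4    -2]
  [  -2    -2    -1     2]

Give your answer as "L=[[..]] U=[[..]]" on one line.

  R1 -= 1·R0 → [0,-1,-2,-1]
  R2 -= 0·R0 → [0,-1,-4,-2]
  R3 -= 1·R0 → [0,-1,-2,0]
  R2 -= 1·R1 → [0,0,-2,-1]
  R3 -= 1·R1 → [0,0,0,1]
  R3 -= 0·R2 → [0,0,0,1]

L=[[1,0,0,0],[1,1,0,0],[0,1,1,0],[1,1,0,1]] U=[[-2,-1,1,2],[0,-1,-2,-1],[0,0,-2,-1],[0,0,0,1]]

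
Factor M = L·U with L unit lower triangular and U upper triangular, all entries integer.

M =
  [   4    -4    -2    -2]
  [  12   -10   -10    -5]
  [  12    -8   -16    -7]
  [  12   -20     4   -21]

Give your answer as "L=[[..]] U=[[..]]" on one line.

  R1 -= 3·R0 → [0,2,-4,1]
  R2 -= 3·R0 → [0,4,-10,-1]
  R3 -= 3·R0 → [0,-8,10,-15]
  R2 -= 2·R1 → [0,0,-2,-3]
  R3 -= -4·R1 → [0,0,-6,-11]
  R3 -= 3·R2 → [0,0,0,-2]

L=[[1,0,0,0],[3,1,0,0],[3,2,1,0],[3,-4,3,1]] U=[[4,-4,-2,-2],[0,2,-4,1],[0,0,-2,-3],[0,0,0,-2]]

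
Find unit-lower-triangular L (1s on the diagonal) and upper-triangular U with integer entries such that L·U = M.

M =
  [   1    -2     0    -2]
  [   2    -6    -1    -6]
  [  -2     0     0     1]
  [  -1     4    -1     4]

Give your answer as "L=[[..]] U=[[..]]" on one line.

  R1 -= 2·R0 → [0,-2,-1,-2]
  R2 -= -2·R0 → [0,-4,0,-3]
  R3 -= -1·R0 → [0,2,-1,2]
  R2 -= 2·R1 → [0,0,2,1]
  R3 -= -1·R1 → [0,0,-2,0]
  R3 -= -1·R2 → [0,0,0,1]

L=[[1,0,0,0],[2,1,0,0],[-2,2,1,0],[-1,-1,-1,1]] U=[[1,-2,0,-2],[0,-2,-1,-2],[0,0,2,1],[0,0,0,1]]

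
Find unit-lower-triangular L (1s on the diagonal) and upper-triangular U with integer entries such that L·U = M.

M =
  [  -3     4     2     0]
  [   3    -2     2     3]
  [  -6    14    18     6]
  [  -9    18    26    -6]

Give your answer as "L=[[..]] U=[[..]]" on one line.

L=[[1,0,0,0],[-1,1,0,0],[2,3,1,0],[3,3,4,1]] U=[[-3,4,2,0],[0,2,4,3],[0,0,2,-3],[0,0,0,-3]]

  R1 -= -1·R0 → [0,2,4,3]
  R2 -= 2·R0 → [0,6,14,6]
  R3 -= 3·R0 → [0,6,20,-6]
  R2 -= 3·R1 → [0,0,2,-3]
  R3 -= 3·R1 → [0,0,8,-15]
  R3 -= 4·R2 → [0,0,0,-3]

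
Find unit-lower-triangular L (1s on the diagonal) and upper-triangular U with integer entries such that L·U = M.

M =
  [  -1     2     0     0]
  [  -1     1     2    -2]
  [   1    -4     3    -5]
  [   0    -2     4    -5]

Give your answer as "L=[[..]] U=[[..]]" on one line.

  R1 -= 1·R0 → [0,-1,2,-2]
  R2 -= -1·R0 → [0,-2,3,-5]
  R3 -= 0·R0 → [0,-2,4,-5]
  R2 -= 2·R1 → [0,0,-1,-1]
  R3 -= 2·R1 → [0,0,0,-1]
  R3 -= 0·R2 → [0,0,0,-1]

L=[[1,0,0,0],[1,1,0,0],[-1,2,1,0],[0,2,0,1]] U=[[-1,2,0,0],[0,-1,2,-2],[0,0,-1,-1],[0,0,0,-1]]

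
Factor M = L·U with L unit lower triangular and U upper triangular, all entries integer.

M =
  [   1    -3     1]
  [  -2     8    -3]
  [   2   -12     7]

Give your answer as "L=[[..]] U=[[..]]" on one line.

  r1 -= -2·r0 → [0,2,-1]
  r2 -= 2·r0 → [0,-6,5]
  r2 -= -3·r1 → [0,0,2]

L=[[1,0,0],[-2,1,0],[2,-3,1]] U=[[1,-3,1],[0,2,-1],[0,0,2]]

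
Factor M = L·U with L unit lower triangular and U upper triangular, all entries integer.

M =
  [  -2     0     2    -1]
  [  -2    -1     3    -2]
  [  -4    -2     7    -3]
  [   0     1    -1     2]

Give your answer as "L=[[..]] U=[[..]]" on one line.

L=[[1,0,0,0],[1,1,0,0],[2,2,1,0],[0,-1,0,1]] U=[[-2,0,2,-1],[0,-1,1,-1],[0,0,1,1],[0,0,0,1]]

  row1 -= 1·row0 → [0,-1,1,-1]
  row2 -= 2·row0 → [0,-2,3,-1]
  row3 -= 0·row0 → [0,1,-1,2]
  row2 -= 2·row1 → [0,0,1,1]
  row3 -= -1·row1 → [0,0,0,1]
  row3 -= 0·row2 → [0,0,0,1]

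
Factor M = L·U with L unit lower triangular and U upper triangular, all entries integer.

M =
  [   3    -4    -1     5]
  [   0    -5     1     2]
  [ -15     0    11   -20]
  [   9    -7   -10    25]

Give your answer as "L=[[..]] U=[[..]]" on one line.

L=[[1,0,0,0],[0,1,0,0],[-5,4,1,0],[3,-1,-3,1]] U=[[3,-4,-1,5],[0,-5,1,2],[0,0,2,-3],[0,0,0,3]]

  row1 -= 0·row0 → [0,-5,1,2]
  row2 -= -5·row0 → [0,-20,6,5]
  row3 -= 3·row0 → [0,5,-7,10]
  row2 -= 4·row1 → [0,0,2,-3]
  row3 -= -1·row1 → [0,0,-6,12]
  row3 -= -3·row2 → [0,0,0,3]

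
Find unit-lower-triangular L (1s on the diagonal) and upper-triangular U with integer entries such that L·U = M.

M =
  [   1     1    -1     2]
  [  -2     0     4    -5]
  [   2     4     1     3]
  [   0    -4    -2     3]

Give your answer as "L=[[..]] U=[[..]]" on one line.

L=[[1,0,0,0],[-2,1,0,0],[2,1,1,0],[0,-2,2,1]] U=[[1,1,-1,2],[0,2,2,-1],[0,0,1,0],[0,0,0,1]]

  R1 -= -2·R0 → [0,2,2,-1]
  R2 -= 2·R0 → [0,2,3,-1]
  R3 -= 0·R0 → [0,-4,-2,3]
  R2 -= 1·R1 → [0,0,1,0]
  R3 -= -2·R1 → [0,0,2,1]
  R3 -= 2·R2 → [0,0,0,1]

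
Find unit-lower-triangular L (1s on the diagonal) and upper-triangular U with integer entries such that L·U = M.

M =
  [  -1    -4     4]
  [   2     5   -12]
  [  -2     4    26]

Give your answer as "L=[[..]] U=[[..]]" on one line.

L=[[1,0,0],[-2,1,0],[2,-4,1]] U=[[-1,-4,4],[0,-3,-4],[0,0,2]]

  r1 -= -2·r0 → [0,-3,-4]
  r2 -= 2·r0 → [0,12,18]
  r2 -= -4·r1 → [0,0,2]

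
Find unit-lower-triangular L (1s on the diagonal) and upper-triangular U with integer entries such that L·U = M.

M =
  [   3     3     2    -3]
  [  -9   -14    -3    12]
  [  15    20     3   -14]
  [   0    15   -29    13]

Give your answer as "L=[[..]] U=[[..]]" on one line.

  row1 -= -3·row0 → [0,-5,3,3]
  row2 -= 5·row0 → [0,5,-7,1]
  row3 -= 0·row0 → [0,15,-29,13]
  row2 -= -1·row1 → [0,0,-4,4]
  row3 -= -3·row1 → [0,0,-20,22]
  row3 -= 5·row2 → [0,0,0,2]

L=[[1,0,0,0],[-3,1,0,0],[5,-1,1,0],[0,-3,5,1]] U=[[3,3,2,-3],[0,-5,3,3],[0,0,-4,4],[0,0,0,2]]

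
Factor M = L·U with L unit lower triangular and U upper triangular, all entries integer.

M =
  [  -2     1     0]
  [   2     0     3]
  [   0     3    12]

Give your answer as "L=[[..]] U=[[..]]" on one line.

L=[[1,0,0],[-1,1,0],[0,3,1]] U=[[-2,1,0],[0,1,3],[0,0,3]]

  row1 -= -1·row0 → [0,1,3]
  row2 -= 0·row0 → [0,3,12]
  row2 -= 3·row1 → [0,0,3]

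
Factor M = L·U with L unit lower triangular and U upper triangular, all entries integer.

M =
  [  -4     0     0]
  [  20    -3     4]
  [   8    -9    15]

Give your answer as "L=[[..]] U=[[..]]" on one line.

  R1 -= -5·R0 → [0,-3,4]
  R2 -= -2·R0 → [0,-9,15]
  R2 -= 3·R1 → [0,0,3]

L=[[1,0,0],[-5,1,0],[-2,3,1]] U=[[-4,0,0],[0,-3,4],[0,0,3]]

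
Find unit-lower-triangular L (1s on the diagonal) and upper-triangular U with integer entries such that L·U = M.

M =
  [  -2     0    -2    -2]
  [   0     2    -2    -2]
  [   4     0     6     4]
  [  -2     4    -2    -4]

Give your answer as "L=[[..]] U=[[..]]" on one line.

  r1 -= 0·r0 → [0,2,-2,-2]
  r2 -= -2·r0 → [0,0,2,0]
  r3 -= 1·r0 → [0,4,0,-2]
  r2 -= 0·r1 → [0,0,2,0]
  r3 -= 2·r1 → [0,0,4,2]
  r3 -= 2·r2 → [0,0,0,2]

L=[[1,0,0,0],[0,1,0,0],[-2,0,1,0],[1,2,2,1]] U=[[-2,0,-2,-2],[0,2,-2,-2],[0,0,2,0],[0,0,0,2]]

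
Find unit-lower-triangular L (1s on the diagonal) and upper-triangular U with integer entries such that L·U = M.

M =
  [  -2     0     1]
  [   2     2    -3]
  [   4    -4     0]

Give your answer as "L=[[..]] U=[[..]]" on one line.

  R1 -= -1·R0 → [0,2,-2]
  R2 -= -2·R0 → [0,-4,2]
  R2 -= -2·R1 → [0,0,-2]

L=[[1,0,0],[-1,1,0],[-2,-2,1]] U=[[-2,0,1],[0,2,-2],[0,0,-2]]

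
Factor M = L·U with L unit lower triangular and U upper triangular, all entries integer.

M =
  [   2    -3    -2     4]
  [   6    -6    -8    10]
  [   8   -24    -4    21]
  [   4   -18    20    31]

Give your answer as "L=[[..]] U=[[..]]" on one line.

L=[[1,0,0,0],[3,1,0,0],[4,-4,1,0],[2,-4,-4,1]] U=[[2,-3,-2,4],[0,3,-2,-2],[0,0,-4,-3],[0,0,0,3]]

  r1 -= 3·r0 → [0,3,-2,-2]
  r2 -= 4·r0 → [0,-12,4,5]
  r3 -= 2·r0 → [0,-12,24,23]
  r2 -= -4·r1 → [0,0,-4,-3]
  r3 -= -4·r1 → [0,0,16,15]
  r3 -= -4·r2 → [0,0,0,3]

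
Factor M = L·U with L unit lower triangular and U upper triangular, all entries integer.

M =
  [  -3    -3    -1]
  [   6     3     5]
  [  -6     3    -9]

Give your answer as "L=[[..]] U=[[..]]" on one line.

L=[[1,0,0],[-2,1,0],[2,-3,1]] U=[[-3,-3,-1],[0,-3,3],[0,0,2]]

  R1 -= -2·R0 → [0,-3,3]
  R2 -= 2·R0 → [0,9,-7]
  R2 -= -3·R1 → [0,0,2]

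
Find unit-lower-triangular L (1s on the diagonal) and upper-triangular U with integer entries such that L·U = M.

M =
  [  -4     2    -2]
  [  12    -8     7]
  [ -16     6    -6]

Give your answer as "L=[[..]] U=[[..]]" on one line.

L=[[1,0,0],[-3,1,0],[4,1,1]] U=[[-4,2,-2],[0,-2,1],[0,0,1]]

  R1 -= -3·R0 → [0,-2,1]
  R2 -= 4·R0 → [0,-2,2]
  R2 -= 1·R1 → [0,0,1]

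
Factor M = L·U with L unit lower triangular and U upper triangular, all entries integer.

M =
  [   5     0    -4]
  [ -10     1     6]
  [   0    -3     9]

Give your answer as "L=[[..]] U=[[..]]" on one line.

L=[[1,0,0],[-2,1,0],[0,-3,1]] U=[[5,0,-4],[0,1,-2],[0,0,3]]

  R1 -= -2·R0 → [0,1,-2]
  R2 -= 0·R0 → [0,-3,9]
  R2 -= -3·R1 → [0,0,3]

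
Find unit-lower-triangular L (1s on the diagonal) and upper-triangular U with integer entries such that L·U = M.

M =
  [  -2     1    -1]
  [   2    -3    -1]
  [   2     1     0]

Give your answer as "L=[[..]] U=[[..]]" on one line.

L=[[1,0,0],[-1,1,0],[-1,-1,1]] U=[[-2,1,-1],[0,-2,-2],[0,0,-3]]

  row1 -= -1·row0 → [0,-2,-2]
  row2 -= -1·row0 → [0,2,-1]
  row2 -= -1·row1 → [0,0,-3]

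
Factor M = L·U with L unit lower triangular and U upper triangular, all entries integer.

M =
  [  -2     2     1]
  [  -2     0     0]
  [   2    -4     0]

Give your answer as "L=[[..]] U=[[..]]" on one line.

  R1 -= 1·R0 → [0,-2,-1]
  R2 -= -1·R0 → [0,-2,1]
  R2 -= 1·R1 → [0,0,2]

L=[[1,0,0],[1,1,0],[-1,1,1]] U=[[-2,2,1],[0,-2,-1],[0,0,2]]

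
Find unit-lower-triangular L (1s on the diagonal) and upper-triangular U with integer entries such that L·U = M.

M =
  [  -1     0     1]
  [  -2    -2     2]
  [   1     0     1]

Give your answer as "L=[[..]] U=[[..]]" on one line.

  r1 -= 2·r0 → [0,-2,0]
  r2 -= -1·r0 → [0,0,2]
  r2 -= 0·r1 → [0,0,2]

L=[[1,0,0],[2,1,0],[-1,0,1]] U=[[-1,0,1],[0,-2,0],[0,0,2]]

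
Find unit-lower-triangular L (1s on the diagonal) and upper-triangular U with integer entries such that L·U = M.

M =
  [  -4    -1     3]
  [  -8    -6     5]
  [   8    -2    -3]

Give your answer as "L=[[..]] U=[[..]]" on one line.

  r1 -= 2·r0 → [0,-4,-1]
  r2 -= -2·r0 → [0,-4,3]
  r2 -= 1·r1 → [0,0,4]

L=[[1,0,0],[2,1,0],[-2,1,1]] U=[[-4,-1,3],[0,-4,-1],[0,0,4]]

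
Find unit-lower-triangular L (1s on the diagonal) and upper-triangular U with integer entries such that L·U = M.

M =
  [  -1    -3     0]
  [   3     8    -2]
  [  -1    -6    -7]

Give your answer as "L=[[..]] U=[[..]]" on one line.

  r1 -= -3·r0 → [0,-1,-2]
  r2 -= 1·r0 → [0,-3,-7]
  r2 -= 3·r1 → [0,0,-1]

L=[[1,0,0],[-3,1,0],[1,3,1]] U=[[-1,-3,0],[0,-1,-2],[0,0,-1]]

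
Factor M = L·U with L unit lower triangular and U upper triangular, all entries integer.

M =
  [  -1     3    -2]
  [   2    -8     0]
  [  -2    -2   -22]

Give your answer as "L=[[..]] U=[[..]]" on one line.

L=[[1,0,0],[-2,1,0],[2,4,1]] U=[[-1,3,-2],[0,-2,-4],[0,0,-2]]

  r1 -= -2·r0 → [0,-2,-4]
  r2 -= 2·r0 → [0,-8,-18]
  r2 -= 4·r1 → [0,0,-2]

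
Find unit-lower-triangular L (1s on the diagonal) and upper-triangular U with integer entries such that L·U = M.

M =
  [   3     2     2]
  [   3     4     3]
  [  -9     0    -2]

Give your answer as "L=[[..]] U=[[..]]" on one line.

  r1 -= 1·r0 → [0,2,1]
  r2 -= -3·r0 → [0,6,4]
  r2 -= 3·r1 → [0,0,1]

L=[[1,0,0],[1,1,0],[-3,3,1]] U=[[3,2,2],[0,2,1],[0,0,1]]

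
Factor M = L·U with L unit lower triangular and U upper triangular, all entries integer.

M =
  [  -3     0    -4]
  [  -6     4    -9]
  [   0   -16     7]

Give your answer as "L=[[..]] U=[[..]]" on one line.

L=[[1,0,0],[2,1,0],[0,-4,1]] U=[[-3,0,-4],[0,4,-1],[0,0,3]]

  r1 -= 2·r0 → [0,4,-1]
  r2 -= 0·r0 → [0,-16,7]
  r2 -= -4·r1 → [0,0,3]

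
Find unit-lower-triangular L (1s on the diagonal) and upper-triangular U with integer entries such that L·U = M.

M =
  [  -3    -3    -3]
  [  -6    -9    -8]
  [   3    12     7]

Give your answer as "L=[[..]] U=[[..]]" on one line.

L=[[1,0,0],[2,1,0],[-1,-3,1]] U=[[-3,-3,-3],[0,-3,-2],[0,0,-2]]

  r1 -= 2·r0 → [0,-3,-2]
  r2 -= -1·r0 → [0,9,4]
  r2 -= -3·r1 → [0,0,-2]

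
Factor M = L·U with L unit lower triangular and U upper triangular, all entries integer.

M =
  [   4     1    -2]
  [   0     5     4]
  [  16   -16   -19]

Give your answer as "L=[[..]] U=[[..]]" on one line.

L=[[1,0,0],[0,1,0],[4,-4,1]] U=[[4,1,-2],[0,5,4],[0,0,5]]

  r1 -= 0·r0 → [0,5,4]
  r2 -= 4·r0 → [0,-20,-11]
  r2 -= -4·r1 → [0,0,5]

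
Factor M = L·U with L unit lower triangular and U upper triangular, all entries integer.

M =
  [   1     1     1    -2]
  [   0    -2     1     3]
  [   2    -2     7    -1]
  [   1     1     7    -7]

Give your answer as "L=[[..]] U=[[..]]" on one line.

L=[[1,0,0,0],[0,1,0,0],[2,2,1,0],[1,0,2,1]] U=[[1,1,1,-2],[0,-2,1,3],[0,0,3,-3],[0,0,0,1]]

  R1 -= 0·R0 → [0,-2,1,3]
  R2 -= 2·R0 → [0,-4,5,3]
  R3 -= 1·R0 → [0,0,6,-5]
  R2 -= 2·R1 → [0,0,3,-3]
  R3 -= 0·R1 → [0,0,6,-5]
  R3 -= 2·R2 → [0,0,0,1]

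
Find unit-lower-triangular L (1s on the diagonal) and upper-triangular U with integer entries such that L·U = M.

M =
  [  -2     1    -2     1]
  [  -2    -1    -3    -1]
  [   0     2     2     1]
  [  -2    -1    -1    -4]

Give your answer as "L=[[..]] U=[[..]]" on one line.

  row1 -= 1·row0 → [0,-2,-1,-2]
  row2 -= 0·row0 → [0,2,2,1]
  row3 -= 1·row0 → [0,-2,1,-5]
  row2 -= -1·row1 → [0,0,1,-1]
  row3 -= 1·row1 → [0,0,2,-3]
  row3 -= 2·row2 → [0,0,0,-1]

L=[[1,0,0,0],[1,1,0,0],[0,-1,1,0],[1,1,2,1]] U=[[-2,1,-2,1],[0,-2,-1,-2],[0,0,1,-1],[0,0,0,-1]]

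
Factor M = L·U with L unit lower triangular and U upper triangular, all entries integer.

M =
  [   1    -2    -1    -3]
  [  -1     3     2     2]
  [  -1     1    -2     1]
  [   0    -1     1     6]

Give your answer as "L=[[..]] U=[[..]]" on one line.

  r1 -= -1·r0 → [0,1,1,-1]
  r2 -= -1·r0 → [0,-1,-3,-2]
  r3 -= 0·r0 → [0,-1,1,6]
  r2 -= -1·r1 → [0,0,-2,-3]
  r3 -= -1·r1 → [0,0,2,5]
  r3 -= -1·r2 → [0,0,0,2]

L=[[1,0,0,0],[-1,1,0,0],[-1,-1,1,0],[0,-1,-1,1]] U=[[1,-2,-1,-3],[0,1,1,-1],[0,0,-2,-3],[0,0,0,2]]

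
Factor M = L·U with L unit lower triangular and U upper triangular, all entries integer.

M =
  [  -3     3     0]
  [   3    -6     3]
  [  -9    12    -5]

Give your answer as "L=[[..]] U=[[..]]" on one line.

L=[[1,0,0],[-1,1,0],[3,-1,1]] U=[[-3,3,0],[0,-3,3],[0,0,-2]]

  row1 -= -1·row0 → [0,-3,3]
  row2 -= 3·row0 → [0,3,-5]
  row2 -= -1·row1 → [0,0,-2]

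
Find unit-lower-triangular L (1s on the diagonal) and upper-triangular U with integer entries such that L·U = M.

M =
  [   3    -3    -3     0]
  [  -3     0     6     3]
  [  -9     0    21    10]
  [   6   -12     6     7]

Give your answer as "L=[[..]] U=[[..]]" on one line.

L=[[1,0,0,0],[-1,1,0,0],[-3,3,1,0],[2,2,2,1]] U=[[3,-3,-3,0],[0,-3,3,3],[0,0,3,1],[0,0,0,-1]]

  R1 -= -1·R0 → [0,-3,3,3]
  R2 -= -3·R0 → [0,-9,12,10]
  R3 -= 2·R0 → [0,-6,12,7]
  R2 -= 3·R1 → [0,0,3,1]
  R3 -= 2·R1 → [0,0,6,1]
  R3 -= 2·R2 → [0,0,0,-1]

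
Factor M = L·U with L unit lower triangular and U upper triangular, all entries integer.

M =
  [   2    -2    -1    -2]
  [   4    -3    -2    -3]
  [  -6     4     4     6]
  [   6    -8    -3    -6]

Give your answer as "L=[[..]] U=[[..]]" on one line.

  r1 -= 2·r0 → [0,1,0,1]
  r2 -= -3·r0 → [0,-2,1,0]
  r3 -= 3·r0 → [0,-2,0,0]
  r2 -= -2·r1 → [0,0,1,2]
  r3 -= -2·r1 → [0,0,0,2]
  r3 -= 0·r2 → [0,0,0,2]

L=[[1,0,0,0],[2,1,0,0],[-3,-2,1,0],[3,-2,0,1]] U=[[2,-2,-1,-2],[0,1,0,1],[0,0,1,2],[0,0,0,2]]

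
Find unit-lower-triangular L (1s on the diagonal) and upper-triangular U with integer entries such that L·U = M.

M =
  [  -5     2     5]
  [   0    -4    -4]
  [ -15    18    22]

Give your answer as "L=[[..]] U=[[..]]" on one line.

L=[[1,0,0],[0,1,0],[3,-3,1]] U=[[-5,2,5],[0,-4,-4],[0,0,-5]]

  row1 -= 0·row0 → [0,-4,-4]
  row2 -= 3·row0 → [0,12,7]
  row2 -= -3·row1 → [0,0,-5]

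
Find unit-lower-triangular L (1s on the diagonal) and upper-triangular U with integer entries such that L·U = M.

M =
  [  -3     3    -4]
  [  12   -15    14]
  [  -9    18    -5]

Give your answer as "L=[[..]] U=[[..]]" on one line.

  R1 -= -4·R0 → [0,-3,-2]
  R2 -= 3·R0 → [0,9,7]
  R2 -= -3·R1 → [0,0,1]

L=[[1,0,0],[-4,1,0],[3,-3,1]] U=[[-3,3,-4],[0,-3,-2],[0,0,1]]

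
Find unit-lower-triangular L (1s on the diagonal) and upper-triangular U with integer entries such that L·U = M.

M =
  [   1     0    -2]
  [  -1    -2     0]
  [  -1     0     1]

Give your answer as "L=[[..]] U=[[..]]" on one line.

  r1 -= -1·r0 → [0,-2,-2]
  r2 -= -1·r0 → [0,0,-1]
  r2 -= 0·r1 → [0,0,-1]

L=[[1,0,0],[-1,1,0],[-1,0,1]] U=[[1,0,-2],[0,-2,-2],[0,0,-1]]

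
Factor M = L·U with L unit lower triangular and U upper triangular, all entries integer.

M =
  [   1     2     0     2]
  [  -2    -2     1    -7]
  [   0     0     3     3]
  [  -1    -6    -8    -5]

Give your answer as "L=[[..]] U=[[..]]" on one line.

  R1 -= -2·R0 → [0,2,1,-3]
  R2 -= 0·R0 → [0,0,3,3]
  R3 -= -1·R0 → [0,-4,-8,-3]
  R2 -= 0·R1 → [0,0,3,3]
  R3 -= -2·R1 → [0,0,-6,-9]
  R3 -= -2·R2 → [0,0,0,-3]

L=[[1,0,0,0],[-2,1,0,0],[0,0,1,0],[-1,-2,-2,1]] U=[[1,2,0,2],[0,2,1,-3],[0,0,3,3],[0,0,0,-3]]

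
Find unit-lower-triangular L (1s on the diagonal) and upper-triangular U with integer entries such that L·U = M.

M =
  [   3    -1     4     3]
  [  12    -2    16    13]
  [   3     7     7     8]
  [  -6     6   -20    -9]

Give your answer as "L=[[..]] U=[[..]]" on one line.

  row1 -= 4·row0 → [0,2,0,1]
  row2 -= 1·row0 → [0,8,3,5]
  row3 -= -2·row0 → [0,4,-12,-3]
  row2 -= 4·row1 → [0,0,3,1]
  row3 -= 2·row1 → [0,0,-12,-5]
  row3 -= -4·row2 → [0,0,0,-1]

L=[[1,0,0,0],[4,1,0,0],[1,4,1,0],[-2,2,-4,1]] U=[[3,-1,4,3],[0,2,0,1],[0,0,3,1],[0,0,0,-1]]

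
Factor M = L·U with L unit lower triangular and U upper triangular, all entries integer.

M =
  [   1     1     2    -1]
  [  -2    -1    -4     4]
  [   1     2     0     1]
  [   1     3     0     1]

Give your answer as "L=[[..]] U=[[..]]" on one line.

L=[[1,0,0,0],[-2,1,0,0],[1,1,1,0],[1,2,1,1]] U=[[1,1,2,-1],[0,1,0,2],[0,0,-2,0],[0,0,0,-2]]

  R1 -= -2·R0 → [0,1,0,2]
  R2 -= 1·R0 → [0,1,-2,2]
  R3 -= 1·R0 → [0,2,-2,2]
  R2 -= 1·R1 → [0,0,-2,0]
  R3 -= 2·R1 → [0,0,-2,-2]
  R3 -= 1·R2 → [0,0,0,-2]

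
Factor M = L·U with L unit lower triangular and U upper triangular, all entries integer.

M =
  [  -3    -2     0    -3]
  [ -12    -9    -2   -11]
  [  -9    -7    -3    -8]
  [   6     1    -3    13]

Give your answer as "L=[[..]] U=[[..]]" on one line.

  row1 -= 4·row0 → [0,-1,-2,1]
  row2 -= 3·row0 → [0,-1,-3,1]
  row3 -= -2·row0 → [0,-3,-3,7]
  row2 -= 1·row1 → [0,0,-1,0]
  row3 -= 3·row1 → [0,0,3,4]
  row3 -= -3·row2 → [0,0,0,4]

L=[[1,0,0,0],[4,1,0,0],[3,1,1,0],[-2,3,-3,1]] U=[[-3,-2,0,-3],[0,-1,-2,1],[0,0,-1,0],[0,0,0,4]]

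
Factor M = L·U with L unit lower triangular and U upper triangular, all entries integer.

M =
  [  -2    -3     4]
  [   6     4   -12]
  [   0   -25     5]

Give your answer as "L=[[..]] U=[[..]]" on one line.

  row1 -= -3·row0 → [0,-5,0]
  row2 -= 0·row0 → [0,-25,5]
  row2 -= 5·row1 → [0,0,5]

L=[[1,0,0],[-3,1,0],[0,5,1]] U=[[-2,-3,4],[0,-5,0],[0,0,5]]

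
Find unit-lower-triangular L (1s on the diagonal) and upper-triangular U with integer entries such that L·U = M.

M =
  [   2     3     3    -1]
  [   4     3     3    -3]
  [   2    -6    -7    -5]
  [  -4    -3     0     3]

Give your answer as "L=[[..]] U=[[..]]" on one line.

L=[[1,0,0,0],[2,1,0,0],[1,3,1,0],[-2,-1,-3,1]] U=[[2,3,3,-1],[0,-3,-3,-1],[0,0,-1,-1],[0,0,0,-3]]

  R1 -= 2·R0 → [0,-3,-3,-1]
  R2 -= 1·R0 → [0,-9,-10,-4]
  R3 -= -2·R0 → [0,3,6,1]
  R2 -= 3·R1 → [0,0,-1,-1]
  R3 -= -1·R1 → [0,0,3,0]
  R3 -= -3·R2 → [0,0,0,-3]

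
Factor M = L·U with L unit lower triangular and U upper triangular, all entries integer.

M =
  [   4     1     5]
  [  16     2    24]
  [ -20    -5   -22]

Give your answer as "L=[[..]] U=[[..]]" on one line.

L=[[1,0,0],[4,1,0],[-5,0,1]] U=[[4,1,5],[0,-2,4],[0,0,3]]

  row1 -= 4·row0 → [0,-2,4]
  row2 -= -5·row0 → [0,0,3]
  row2 -= 0·row1 → [0,0,3]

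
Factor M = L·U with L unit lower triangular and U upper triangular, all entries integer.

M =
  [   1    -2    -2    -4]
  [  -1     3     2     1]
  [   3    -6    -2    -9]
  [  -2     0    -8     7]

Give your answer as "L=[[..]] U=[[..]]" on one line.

  row1 -= -1·row0 → [0,1,0,-3]
  row2 -= 3·row0 → [0,0,4,3]
  row3 -= -2·row0 → [0,-4,-12,-1]
  row2 -= 0·row1 → [0,0,4,3]
  row3 -= -4·row1 → [0,0,-12,-13]
  row3 -= -3·row2 → [0,0,0,-4]

L=[[1,0,0,0],[-1,1,0,0],[3,0,1,0],[-2,-4,-3,1]] U=[[1,-2,-2,-4],[0,1,0,-3],[0,0,4,3],[0,0,0,-4]]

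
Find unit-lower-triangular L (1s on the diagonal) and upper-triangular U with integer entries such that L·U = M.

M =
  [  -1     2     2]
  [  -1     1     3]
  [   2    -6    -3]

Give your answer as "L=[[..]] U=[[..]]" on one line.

  row1 -= 1·row0 → [0,-1,1]
  row2 -= -2·row0 → [0,-2,1]
  row2 -= 2·row1 → [0,0,-1]

L=[[1,0,0],[1,1,0],[-2,2,1]] U=[[-1,2,2],[0,-1,1],[0,0,-1]]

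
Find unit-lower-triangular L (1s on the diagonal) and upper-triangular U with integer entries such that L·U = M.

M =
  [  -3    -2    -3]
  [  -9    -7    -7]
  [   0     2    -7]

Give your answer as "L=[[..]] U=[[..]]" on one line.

  R1 -= 3·R0 → [0,-1,2]
  R2 -= 0·R0 → [0,2,-7]
  R2 -= -2·R1 → [0,0,-3]

L=[[1,0,0],[3,1,0],[0,-2,1]] U=[[-3,-2,-3],[0,-1,2],[0,0,-3]]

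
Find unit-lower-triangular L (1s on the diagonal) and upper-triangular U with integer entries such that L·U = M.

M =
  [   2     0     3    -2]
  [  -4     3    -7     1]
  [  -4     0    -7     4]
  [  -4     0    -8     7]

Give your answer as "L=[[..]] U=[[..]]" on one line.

L=[[1,0,0,0],[-2,1,0,0],[-2,0,1,0],[-2,0,2,1]] U=[[2,0,3,-2],[0,3,-1,-3],[0,0,-1,0],[0,0,0,3]]

  row1 -= -2·row0 → [0,3,-1,-3]
  row2 -= -2·row0 → [0,0,-1,0]
  row3 -= -2·row0 → [0,0,-2,3]
  row2 -= 0·row1 → [0,0,-1,0]
  row3 -= 0·row1 → [0,0,-2,3]
  row3 -= 2·row2 → [0,0,0,3]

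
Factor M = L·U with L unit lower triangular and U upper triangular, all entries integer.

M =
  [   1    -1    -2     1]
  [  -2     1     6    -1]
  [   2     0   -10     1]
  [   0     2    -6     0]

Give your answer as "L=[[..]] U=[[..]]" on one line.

L=[[1,0,0,0],[-2,1,0,0],[2,-2,1,0],[0,-2,1,1]] U=[[1,-1,-2,1],[0,-1,2,1],[0,0,-2,1],[0,0,0,1]]

  R1 -= -2·R0 → [0,-1,2,1]
  R2 -= 2·R0 → [0,2,-6,-1]
  R3 -= 0·R0 → [0,2,-6,0]
  R2 -= -2·R1 → [0,0,-2,1]
  R3 -= -2·R1 → [0,0,-2,2]
  R3 -= 1·R2 → [0,0,0,1]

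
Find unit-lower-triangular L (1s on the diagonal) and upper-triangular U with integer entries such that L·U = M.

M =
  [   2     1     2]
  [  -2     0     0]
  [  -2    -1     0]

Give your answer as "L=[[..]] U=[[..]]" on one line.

L=[[1,0,0],[-1,1,0],[-1,0,1]] U=[[2,1,2],[0,1,2],[0,0,2]]

  r1 -= -1·r0 → [0,1,2]
  r2 -= -1·r0 → [0,0,2]
  r2 -= 0·r1 → [0,0,2]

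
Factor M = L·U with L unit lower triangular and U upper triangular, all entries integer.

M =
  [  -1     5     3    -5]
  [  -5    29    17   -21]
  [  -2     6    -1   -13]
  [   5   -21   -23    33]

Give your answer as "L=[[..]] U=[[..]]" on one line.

  row1 -= 5·row0 → [0,4,2,4]
  row2 -= 2·row0 → [0,-4,-7,-3]
  row3 -= -5·row0 → [0,4,-8,8]
  row2 -= -1·row1 → [0,0,-5,1]
  row3 -= 1·row1 → [0,0,-10,4]
  row3 -= 2·row2 → [0,0,0,2]

L=[[1,0,0,0],[5,1,0,0],[2,-1,1,0],[-5,1,2,1]] U=[[-1,5,3,-5],[0,4,2,4],[0,0,-5,1],[0,0,0,2]]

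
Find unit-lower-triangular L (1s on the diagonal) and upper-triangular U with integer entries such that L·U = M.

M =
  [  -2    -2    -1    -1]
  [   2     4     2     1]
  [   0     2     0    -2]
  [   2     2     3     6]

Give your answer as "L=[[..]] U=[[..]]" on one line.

L=[[1,0,0,0],[-1,1,0,0],[0,1,1,0],[-1,0,-2,1]] U=[[-2,-2,-1,-1],[0,2,1,0],[0,0,-1,-2],[0,0,0,1]]

  row1 -= -1·row0 → [0,2,1,0]
  row2 -= 0·row0 → [0,2,0,-2]
  row3 -= -1·row0 → [0,0,2,5]
  row2 -= 1·row1 → [0,0,-1,-2]
  row3 -= 0·row1 → [0,0,2,5]
  row3 -= -2·row2 → [0,0,0,1]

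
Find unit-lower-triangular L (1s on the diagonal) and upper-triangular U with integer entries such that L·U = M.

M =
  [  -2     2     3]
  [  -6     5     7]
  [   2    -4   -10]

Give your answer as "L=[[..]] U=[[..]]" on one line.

L=[[1,0,0],[3,1,0],[-1,2,1]] U=[[-2,2,3],[0,-1,-2],[0,0,-3]]

  R1 -= 3·R0 → [0,-1,-2]
  R2 -= -1·R0 → [0,-2,-7]
  R2 -= 2·R1 → [0,0,-3]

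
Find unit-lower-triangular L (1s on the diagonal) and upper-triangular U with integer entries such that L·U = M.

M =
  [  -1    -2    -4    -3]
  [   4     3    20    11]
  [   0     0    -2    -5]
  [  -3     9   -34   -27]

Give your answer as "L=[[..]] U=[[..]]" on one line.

  r1 -= -4·r0 → [0,-5,4,-1]
  r2 -= 0·r0 → [0,0,-2,-5]
  r3 -= 3·r0 → [0,15,-22,-18]
  r2 -= 0·r1 → [0,0,-2,-5]
  r3 -= -3·r1 → [0,0,-10,-21]
  r3 -= 5·r2 → [0,0,0,4]

L=[[1,0,0,0],[-4,1,0,0],[0,0,1,0],[3,-3,5,1]] U=[[-1,-2,-4,-3],[0,-5,4,-1],[0,0,-2,-5],[0,0,0,4]]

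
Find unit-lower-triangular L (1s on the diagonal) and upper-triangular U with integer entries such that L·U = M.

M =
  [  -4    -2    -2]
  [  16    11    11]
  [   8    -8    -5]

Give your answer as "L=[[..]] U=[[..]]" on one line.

  r1 -= -4·r0 → [0,3,3]
  r2 -= -2·r0 → [0,-12,-9]
  r2 -= -4·r1 → [0,0,3]

L=[[1,0,0],[-4,1,0],[-2,-4,1]] U=[[-4,-2,-2],[0,3,3],[0,0,3]]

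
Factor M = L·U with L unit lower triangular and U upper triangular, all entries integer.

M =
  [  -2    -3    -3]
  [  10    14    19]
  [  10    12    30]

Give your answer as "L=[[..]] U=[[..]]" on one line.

L=[[1,0,0],[-5,1,0],[-5,3,1]] U=[[-2,-3,-3],[0,-1,4],[0,0,3]]

  r1 -= -5·r0 → [0,-1,4]
  r2 -= -5·r0 → [0,-3,15]
  r2 -= 3·r1 → [0,0,3]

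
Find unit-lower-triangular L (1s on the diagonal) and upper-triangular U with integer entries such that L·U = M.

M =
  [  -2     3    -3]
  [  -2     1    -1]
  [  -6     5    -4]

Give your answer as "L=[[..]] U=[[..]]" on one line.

  r1 -= 1·r0 → [0,-2,2]
  r2 -= 3·r0 → [0,-4,5]
  r2 -= 2·r1 → [0,0,1]

L=[[1,0,0],[1,1,0],[3,2,1]] U=[[-2,3,-3],[0,-2,2],[0,0,1]]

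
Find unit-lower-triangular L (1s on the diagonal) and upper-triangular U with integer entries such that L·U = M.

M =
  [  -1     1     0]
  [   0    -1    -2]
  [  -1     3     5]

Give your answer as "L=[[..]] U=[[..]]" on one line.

  row1 -= 0·row0 → [0,-1,-2]
  row2 -= 1·row0 → [0,2,5]
  row2 -= -2·row1 → [0,0,1]

L=[[1,0,0],[0,1,0],[1,-2,1]] U=[[-1,1,0],[0,-1,-2],[0,0,1]]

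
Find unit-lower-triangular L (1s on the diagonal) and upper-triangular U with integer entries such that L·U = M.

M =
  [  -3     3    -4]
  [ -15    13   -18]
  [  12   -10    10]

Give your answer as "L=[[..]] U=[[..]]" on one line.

  R1 -= 5·R0 → [0,-2,2]
  R2 -= -4·R0 → [0,2,-6]
  R2 -= -1·R1 → [0,0,-4]

L=[[1,0,0],[5,1,0],[-4,-1,1]] U=[[-3,3,-4],[0,-2,2],[0,0,-4]]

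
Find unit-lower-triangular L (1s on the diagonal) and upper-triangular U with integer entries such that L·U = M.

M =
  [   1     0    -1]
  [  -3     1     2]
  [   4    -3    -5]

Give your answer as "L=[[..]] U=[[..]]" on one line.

L=[[1,0,0],[-3,1,0],[4,-3,1]] U=[[1,0,-1],[0,1,-1],[0,0,-4]]

  R1 -= -3·R0 → [0,1,-1]
  R2 -= 4·R0 → [0,-3,-1]
  R2 -= -3·R1 → [0,0,-4]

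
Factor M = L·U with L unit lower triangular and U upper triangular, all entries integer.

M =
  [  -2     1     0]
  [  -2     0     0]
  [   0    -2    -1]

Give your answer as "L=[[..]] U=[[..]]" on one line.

  row1 -= 1·row0 → [0,-1,0]
  row2 -= 0·row0 → [0,-2,-1]
  row2 -= 2·row1 → [0,0,-1]

L=[[1,0,0],[1,1,0],[0,2,1]] U=[[-2,1,0],[0,-1,0],[0,0,-1]]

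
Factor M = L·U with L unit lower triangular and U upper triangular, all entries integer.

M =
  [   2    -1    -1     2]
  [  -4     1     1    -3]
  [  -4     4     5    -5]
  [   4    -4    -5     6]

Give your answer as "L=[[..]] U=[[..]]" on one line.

L=[[1,0,0,0],[-2,1,0,0],[-2,-2,1,0],[2,2,-1,1]] U=[[2,-1,-1,2],[0,-1,-1,1],[0,0,1,1],[0,0,0,1]]

  row1 -= -2·row0 → [0,-1,-1,1]
  row2 -= -2·row0 → [0,2,3,-1]
  row3 -= 2·row0 → [0,-2,-3,2]
  row2 -= -2·row1 → [0,0,1,1]
  row3 -= 2·row1 → [0,0,-1,0]
  row3 -= -1·row2 → [0,0,0,1]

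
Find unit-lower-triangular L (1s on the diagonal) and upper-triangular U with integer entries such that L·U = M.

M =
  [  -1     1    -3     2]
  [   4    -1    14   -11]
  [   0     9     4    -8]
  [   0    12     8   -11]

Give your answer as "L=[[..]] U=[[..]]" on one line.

L=[[1,0,0,0],[-4,1,0,0],[0,3,1,0],[0,4,0,1]] U=[[-1,1,-3,2],[0,3,2,-3],[0,0,-2,1],[0,0,0,1]]

  row1 -= -4·row0 → [0,3,2,-3]
  row2 -= 0·row0 → [0,9,4,-8]
  row3 -= 0·row0 → [0,12,8,-11]
  row2 -= 3·row1 → [0,0,-2,1]
  row3 -= 4·row1 → [0,0,0,1]
  row3 -= 0·row2 → [0,0,0,1]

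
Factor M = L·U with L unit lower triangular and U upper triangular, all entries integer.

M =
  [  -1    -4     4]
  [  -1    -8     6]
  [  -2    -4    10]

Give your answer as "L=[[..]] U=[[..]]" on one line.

L=[[1,0,0],[1,1,0],[2,-1,1]] U=[[-1,-4,4],[0,-4,2],[0,0,4]]

  R1 -= 1·R0 → [0,-4,2]
  R2 -= 2·R0 → [0,4,2]
  R2 -= -1·R1 → [0,0,4]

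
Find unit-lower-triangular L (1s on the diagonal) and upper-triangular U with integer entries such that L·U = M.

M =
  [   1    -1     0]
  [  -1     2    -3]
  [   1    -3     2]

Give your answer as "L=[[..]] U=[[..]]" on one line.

L=[[1,0,0],[-1,1,0],[1,-2,1]] U=[[1,-1,0],[0,1,-3],[0,0,-4]]

  r1 -= -1·r0 → [0,1,-3]
  r2 -= 1·r0 → [0,-2,2]
  r2 -= -2·r1 → [0,0,-4]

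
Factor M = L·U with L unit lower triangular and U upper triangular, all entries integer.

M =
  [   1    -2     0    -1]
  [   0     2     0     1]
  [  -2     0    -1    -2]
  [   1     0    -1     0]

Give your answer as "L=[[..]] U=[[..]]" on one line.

  row1 -= 0·row0 → [0,2,0,1]
  row2 -= -2·row0 → [0,-4,-1,-4]
  row3 -= 1·row0 → [0,2,-1,1]
  row2 -= -2·row1 → [0,0,-1,-2]
  row3 -= 1·row1 → [0,0,-1,0]
  row3 -= 1·row2 → [0,0,0,2]

L=[[1,0,0,0],[0,1,0,0],[-2,-2,1,0],[1,1,1,1]] U=[[1,-2,0,-1],[0,2,0,1],[0,0,-1,-2],[0,0,0,2]]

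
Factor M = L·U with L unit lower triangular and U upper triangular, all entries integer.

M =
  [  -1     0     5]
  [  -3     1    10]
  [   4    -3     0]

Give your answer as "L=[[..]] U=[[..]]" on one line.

  r1 -= 3·r0 → [0,1,-5]
  r2 -= -4·r0 → [0,-3,20]
  r2 -= -3·r1 → [0,0,5]

L=[[1,0,0],[3,1,0],[-4,-3,1]] U=[[-1,0,5],[0,1,-5],[0,0,5]]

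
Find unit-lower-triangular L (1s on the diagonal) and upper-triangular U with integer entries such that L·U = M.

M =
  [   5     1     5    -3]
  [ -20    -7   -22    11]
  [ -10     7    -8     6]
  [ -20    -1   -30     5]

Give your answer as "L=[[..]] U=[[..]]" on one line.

  row1 -= -4·row0 → [0,-3,-2,-1]
  row2 -= -2·row0 → [0,9,2,0]
  row3 -= -4·row0 → [0,3,-10,-7]
  row2 -= -3·row1 → [0,0,-4,-3]
  row3 -= -1·row1 → [0,0,-12,-8]
  row3 -= 3·row2 → [0,0,0,1]

L=[[1,0,0,0],[-4,1,0,0],[-2,-3,1,0],[-4,-1,3,1]] U=[[5,1,5,-3],[0,-3,-2,-1],[0,0,-4,-3],[0,0,0,1]]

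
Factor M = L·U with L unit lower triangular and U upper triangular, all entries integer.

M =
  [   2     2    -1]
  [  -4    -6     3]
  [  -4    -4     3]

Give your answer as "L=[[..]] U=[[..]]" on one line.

L=[[1,0,0],[-2,1,0],[-2,0,1]] U=[[2,2,-1],[0,-2,1],[0,0,1]]

  R1 -= -2·R0 → [0,-2,1]
  R2 -= -2·R0 → [0,0,1]
  R2 -= 0·R1 → [0,0,1]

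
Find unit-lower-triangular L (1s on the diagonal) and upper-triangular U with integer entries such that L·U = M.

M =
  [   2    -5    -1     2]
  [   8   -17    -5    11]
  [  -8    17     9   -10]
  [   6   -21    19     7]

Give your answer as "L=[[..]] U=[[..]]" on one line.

  R1 -= 4·R0 → [0,3,-1,3]
  R2 -= -4·R0 → [0,-3,5,-2]
  R3 -= 3·R0 → [0,-6,22,1]
  R2 -= -1·R1 → [0,0,4,1]
  R3 -= -2·R1 → [0,0,20,7]
  R3 -= 5·R2 → [0,0,0,2]

L=[[1,0,0,0],[4,1,0,0],[-4,-1,1,0],[3,-2,5,1]] U=[[2,-5,-1,2],[0,3,-1,3],[0,0,4,1],[0,0,0,2]]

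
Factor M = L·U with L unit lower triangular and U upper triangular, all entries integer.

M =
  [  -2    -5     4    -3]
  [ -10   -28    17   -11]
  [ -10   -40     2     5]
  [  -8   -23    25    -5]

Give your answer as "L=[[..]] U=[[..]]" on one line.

  r1 -= 5·r0 → [0,-3,-3,4]
  r2 -= 5·r0 → [0,-15,-18,20]
  r3 -= 4·r0 → [0,-3,9,7]
  r2 -= 5·r1 → [0,0,-3,0]
  r3 -= 1·r1 → [0,0,12,3]
  r3 -= -4·r2 → [0,0,0,3]

L=[[1,0,0,0],[5,1,0,0],[5,5,1,0],[4,1,-4,1]] U=[[-2,-5,4,-3],[0,-3,-3,4],[0,0,-3,0],[0,0,0,3]]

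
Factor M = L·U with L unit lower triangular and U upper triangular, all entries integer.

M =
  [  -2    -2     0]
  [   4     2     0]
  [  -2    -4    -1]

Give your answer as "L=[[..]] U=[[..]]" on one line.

L=[[1,0,0],[-2,1,0],[1,1,1]] U=[[-2,-2,0],[0,-2,0],[0,0,-1]]

  row1 -= -2·row0 → [0,-2,0]
  row2 -= 1·row0 → [0,-2,-1]
  row2 -= 1·row1 → [0,0,-1]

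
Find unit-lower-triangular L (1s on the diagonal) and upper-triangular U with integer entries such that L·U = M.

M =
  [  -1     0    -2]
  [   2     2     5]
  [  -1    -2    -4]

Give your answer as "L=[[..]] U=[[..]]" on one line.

L=[[1,0,0],[-2,1,0],[1,-1,1]] U=[[-1,0,-2],[0,2,1],[0,0,-1]]

  R1 -= -2·R0 → [0,2,1]
  R2 -= 1·R0 → [0,-2,-2]
  R2 -= -1·R1 → [0,0,-1]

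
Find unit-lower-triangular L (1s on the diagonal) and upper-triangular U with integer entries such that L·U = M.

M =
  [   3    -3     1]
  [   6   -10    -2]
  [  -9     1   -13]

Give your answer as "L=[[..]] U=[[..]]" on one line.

L=[[1,0,0],[2,1,0],[-3,2,1]] U=[[3,-3,1],[0,-4,-4],[0,0,-2]]

  r1 -= 2·r0 → [0,-4,-4]
  r2 -= -3·r0 → [0,-8,-10]
  r2 -= 2·r1 → [0,0,-2]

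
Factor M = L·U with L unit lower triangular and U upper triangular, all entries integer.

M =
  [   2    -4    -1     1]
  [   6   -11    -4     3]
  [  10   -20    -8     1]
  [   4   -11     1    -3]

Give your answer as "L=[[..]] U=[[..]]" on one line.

  row1 -= 3·row0 → [0,1,-1,0]
  row2 -= 5·row0 → [0,0,-3,-4]
  row3 -= 2·row0 → [0,-3,3,-5]
  row2 -= 0·row1 → [0,0,-3,-4]
  row3 -= -3·row1 → [0,0,0,-5]
  row3 -= 0·row2 → [0,0,0,-5]

L=[[1,0,0,0],[3,1,0,0],[5,0,1,0],[2,-3,0,1]] U=[[2,-4,-1,1],[0,1,-1,0],[0,0,-3,-4],[0,0,0,-5]]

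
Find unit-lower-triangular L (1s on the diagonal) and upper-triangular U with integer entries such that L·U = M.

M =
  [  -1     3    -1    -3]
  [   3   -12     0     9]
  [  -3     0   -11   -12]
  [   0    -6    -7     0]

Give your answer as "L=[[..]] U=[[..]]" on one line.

  R1 -= -3·R0 → [0,-3,-3,0]
  R2 -= 3·R0 → [0,-9,-8,-3]
  R3 -= 0·R0 → [0,-6,-7,0]
  R2 -= 3·R1 → [0,0,1,-3]
  R3 -= 2·R1 → [0,0,-1,0]
  R3 -= -1·R2 → [0,0,0,-3]

L=[[1,0,0,0],[-3,1,0,0],[3,3,1,0],[0,2,-1,1]] U=[[-1,3,-1,-3],[0,-3,-3,0],[0,0,1,-3],[0,0,0,-3]]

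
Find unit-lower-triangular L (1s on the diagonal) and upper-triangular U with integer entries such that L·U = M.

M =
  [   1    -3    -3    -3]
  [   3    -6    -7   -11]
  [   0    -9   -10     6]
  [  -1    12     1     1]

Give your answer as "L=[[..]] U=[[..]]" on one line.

  r1 -= 3·r0 → [0,3,2,-2]
  r2 -= 0·r0 → [0,-9,-10,6]
  r3 -= -1·r0 → [0,9,-2,-2]
  r2 -= -3·r1 → [0,0,-4,0]
  r3 -= 3·r1 → [0,0,-8,4]
  r3 -= 2·r2 → [0,0,0,4]

L=[[1,0,0,0],[3,1,0,0],[0,-3,1,0],[-1,3,2,1]] U=[[1,-3,-3,-3],[0,3,2,-2],[0,0,-4,0],[0,0,0,4]]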